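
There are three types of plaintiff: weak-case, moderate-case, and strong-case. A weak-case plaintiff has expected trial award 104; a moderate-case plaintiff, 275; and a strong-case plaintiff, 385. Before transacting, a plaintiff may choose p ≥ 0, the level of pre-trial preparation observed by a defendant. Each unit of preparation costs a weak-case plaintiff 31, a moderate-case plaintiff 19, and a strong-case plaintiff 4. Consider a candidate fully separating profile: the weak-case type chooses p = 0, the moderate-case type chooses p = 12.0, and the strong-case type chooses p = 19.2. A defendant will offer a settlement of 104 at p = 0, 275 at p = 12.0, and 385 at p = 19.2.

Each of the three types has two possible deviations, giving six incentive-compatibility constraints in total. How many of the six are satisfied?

Strong-case (own payoff 385 − 4×19.2 = 308.2): to p=0 gives 104 → no gain ✓; to p=12.0 gives 275 − 4×12.0 = 227 → no gain ✓.
Moderate-case (own payoff 275 − 19×12.0 = 47): to p=0 gives 104 → profitable ✗; to p=19.2 gives 385 − 19×19.2 = 20.2 → no gain ✓.
Weak-case (own payoff 104): to p=12.0 gives 275 − 31×12.0 = -97 → no gain ✓; to p=19.2 gives 385 − 31×19.2 = -210.2 → no gain ✓.
5 of the 6 constraints hold; not an equilibrium.

5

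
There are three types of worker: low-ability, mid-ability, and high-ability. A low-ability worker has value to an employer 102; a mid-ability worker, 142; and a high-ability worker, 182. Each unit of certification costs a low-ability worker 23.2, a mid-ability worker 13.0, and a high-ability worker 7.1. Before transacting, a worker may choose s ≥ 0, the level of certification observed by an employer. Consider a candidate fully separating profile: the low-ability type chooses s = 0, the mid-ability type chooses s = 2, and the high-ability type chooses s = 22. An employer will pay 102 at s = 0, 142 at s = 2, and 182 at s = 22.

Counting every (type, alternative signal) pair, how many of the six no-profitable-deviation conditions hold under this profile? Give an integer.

4

Low-ability (own payoff 102): to s=2 gives 142 − 23.2×2 = 95.6 → no gain ✓; to s=22 gives 182 − 23.2×22 = -328.4 → no gain ✓.
High-ability (own payoff 182 − 7.1×22 = 25.8): to s=0 gives 102 → profitable ✗; to s=2 gives 142 − 7.1×2 = 127.8 → profitable ✗.
Mid-ability (own payoff 142 − 13.0×2 = 116): to s=0 gives 102 → no gain ✓; to s=22 gives 182 − 13.0×22 = -104 → no gain ✓.
4 of the 6 constraints hold; not an equilibrium.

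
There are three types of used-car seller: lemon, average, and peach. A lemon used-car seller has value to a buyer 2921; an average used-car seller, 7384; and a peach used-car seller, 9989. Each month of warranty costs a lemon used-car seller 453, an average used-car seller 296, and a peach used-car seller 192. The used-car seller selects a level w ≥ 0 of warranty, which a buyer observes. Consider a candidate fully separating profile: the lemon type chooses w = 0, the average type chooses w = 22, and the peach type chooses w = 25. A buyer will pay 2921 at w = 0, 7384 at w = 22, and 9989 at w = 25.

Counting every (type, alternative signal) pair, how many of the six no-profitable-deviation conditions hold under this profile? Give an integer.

Average (own payoff 7384 − 296×22 = 872): to w=0 gives 2921 → profitable ✗; to w=25 gives 9989 − 296×25 = 2589 → profitable ✗.
Lemon (own payoff 2921): to w=22 gives 7384 − 453×22 = -2582 → no gain ✓; to w=25 gives 9989 − 453×25 = -1336 → no gain ✓.
Peach (own payoff 9989 − 192×25 = 5189): to w=0 gives 2921 → no gain ✓; to w=22 gives 7384 − 192×22 = 3160 → no gain ✓.
4 of the 6 constraints hold; not an equilibrium.

4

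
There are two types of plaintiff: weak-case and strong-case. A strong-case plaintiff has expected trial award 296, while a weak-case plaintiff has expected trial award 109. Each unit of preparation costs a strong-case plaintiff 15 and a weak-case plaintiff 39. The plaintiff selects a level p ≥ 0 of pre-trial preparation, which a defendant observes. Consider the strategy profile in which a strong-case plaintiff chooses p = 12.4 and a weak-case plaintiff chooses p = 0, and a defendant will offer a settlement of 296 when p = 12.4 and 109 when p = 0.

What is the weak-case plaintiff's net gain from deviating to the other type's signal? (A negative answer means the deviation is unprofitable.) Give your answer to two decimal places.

-296.60

Playing p = 0 the weak-case plaintiff receives 109.
Deviating to p = 12.4 brings payment 296 at cost 39 × 12.4 = 483.6, netting -187.6.
Gain from deviating: -187.6 − 109 = -296.60.
The gain is negative, so the weak-case type's incentive-compatibility constraint is satisfied.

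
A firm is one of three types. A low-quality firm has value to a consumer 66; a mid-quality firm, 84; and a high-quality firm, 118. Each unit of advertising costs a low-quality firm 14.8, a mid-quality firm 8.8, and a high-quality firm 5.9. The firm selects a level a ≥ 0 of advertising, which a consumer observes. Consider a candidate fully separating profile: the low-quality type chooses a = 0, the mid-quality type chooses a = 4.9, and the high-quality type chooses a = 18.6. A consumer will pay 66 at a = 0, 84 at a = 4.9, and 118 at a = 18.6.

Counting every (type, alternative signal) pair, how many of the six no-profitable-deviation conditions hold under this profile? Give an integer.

3

High-quality (own payoff 118 − 5.9×18.6 = 8.26): to a=0 gives 66 → profitable ✗; to a=4.9 gives 84 − 5.9×4.9 = 55.09 → profitable ✗.
Low-quality (own payoff 66): to a=4.9 gives 84 − 14.8×4.9 = 11.48 → no gain ✓; to a=18.6 gives 118 − 14.8×18.6 = -157.28 → no gain ✓.
Mid-quality (own payoff 84 − 8.8×4.9 = 40.88): to a=0 gives 66 → profitable ✗; to a=18.6 gives 118 − 8.8×18.6 = -45.68 → no gain ✓.
3 of the 6 constraints hold; not an equilibrium.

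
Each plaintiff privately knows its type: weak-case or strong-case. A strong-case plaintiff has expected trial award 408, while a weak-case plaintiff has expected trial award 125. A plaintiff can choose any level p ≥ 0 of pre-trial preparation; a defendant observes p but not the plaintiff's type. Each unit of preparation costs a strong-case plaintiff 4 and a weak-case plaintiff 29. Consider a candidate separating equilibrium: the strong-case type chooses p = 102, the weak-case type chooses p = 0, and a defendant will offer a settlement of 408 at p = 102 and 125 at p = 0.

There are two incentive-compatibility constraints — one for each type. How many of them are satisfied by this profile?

Strong-case type: signal → 408 − 4 × 102 = 0; deviate to 0 → 125. IC fails (0 < 125).
Weak-case type: stay at 0 → 125; mimic → 408 − 29 × 102 = -2550. IC holds (125 ≥ -2550).
1 of 2 constraints hold, so this profile is not an equilibrium.

1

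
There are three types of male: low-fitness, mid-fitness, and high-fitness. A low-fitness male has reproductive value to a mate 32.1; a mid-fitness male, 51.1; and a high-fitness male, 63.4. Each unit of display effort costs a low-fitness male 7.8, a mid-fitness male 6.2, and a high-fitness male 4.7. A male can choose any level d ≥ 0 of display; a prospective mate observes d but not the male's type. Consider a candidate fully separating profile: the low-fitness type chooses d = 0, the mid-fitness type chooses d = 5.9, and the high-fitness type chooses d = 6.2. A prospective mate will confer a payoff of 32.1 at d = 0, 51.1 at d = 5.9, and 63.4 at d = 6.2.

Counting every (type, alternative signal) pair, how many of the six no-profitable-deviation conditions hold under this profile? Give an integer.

4

Mid-fitness (own payoff 51.1 − 6.2×5.9 = 14.52): to d=0 gives 32.1 → profitable ✗; to d=6.2 gives 63.4 − 6.2×6.2 = 24.96 → profitable ✗.
High-fitness (own payoff 63.4 − 4.7×6.2 = 34.26): to d=0 gives 32.1 → no gain ✓; to d=5.9 gives 51.1 − 4.7×5.9 = 23.37 → no gain ✓.
Low-fitness (own payoff 32.1): to d=5.9 gives 51.1 − 7.8×5.9 = 5.08 → no gain ✓; to d=6.2 gives 63.4 − 7.8×6.2 = 15.04 → no gain ✓.
4 of the 6 constraints hold; not an equilibrium.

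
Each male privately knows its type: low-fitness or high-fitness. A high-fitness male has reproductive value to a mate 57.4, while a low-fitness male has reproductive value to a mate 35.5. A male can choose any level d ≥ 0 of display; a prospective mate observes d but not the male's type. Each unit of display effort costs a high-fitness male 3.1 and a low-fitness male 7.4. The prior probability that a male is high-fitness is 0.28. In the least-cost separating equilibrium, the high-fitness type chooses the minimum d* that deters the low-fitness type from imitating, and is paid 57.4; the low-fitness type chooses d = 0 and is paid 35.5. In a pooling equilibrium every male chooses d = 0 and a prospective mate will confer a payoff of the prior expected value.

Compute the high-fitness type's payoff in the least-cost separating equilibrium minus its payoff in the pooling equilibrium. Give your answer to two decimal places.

6.59

Least-cost separating signal: d* solves 35.5 = 57.4 − 7.4·d*, so d* = (57.4 − 35.5)/7.4 ≈ 2.9595.
High-fitness type's separating payoff: 57.4 − 3.1 × d* = 57.4 − 3.1 × (57.4 − 35.5)/7.4 = 57.4 − 67.89/7.4 ≈ 48.2257.
Pooling payoff: 0.28 × 57.4 + 0.72 × 35.5 = 41.632.
Difference: 48.2257 − 41.632 = 6.5937, i.e. 6.59 to two decimal places.
The high-fitness type prefers to separate.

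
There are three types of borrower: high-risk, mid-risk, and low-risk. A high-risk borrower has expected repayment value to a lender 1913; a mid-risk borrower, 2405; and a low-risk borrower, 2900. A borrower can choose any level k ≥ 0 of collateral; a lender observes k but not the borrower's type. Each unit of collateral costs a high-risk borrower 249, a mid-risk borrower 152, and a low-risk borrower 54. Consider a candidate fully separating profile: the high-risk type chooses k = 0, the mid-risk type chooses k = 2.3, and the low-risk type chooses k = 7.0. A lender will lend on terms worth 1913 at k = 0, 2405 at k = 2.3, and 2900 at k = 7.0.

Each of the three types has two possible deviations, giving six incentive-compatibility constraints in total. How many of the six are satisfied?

Low-risk (own payoff 2900 − 54×7.0 = 2522): to k=0 gives 1913 → no gain ✓; to k=2.3 gives 2405 − 54×2.3 = 2280.8 → no gain ✓.
Mid-risk (own payoff 2405 − 152×2.3 = 2055.4): to k=0 gives 1913 → no gain ✓; to k=7.0 gives 2900 − 152×7.0 = 1836 → no gain ✓.
High-risk (own payoff 1913): to k=2.3 gives 2405 − 249×2.3 = 1832.3 → no gain ✓; to k=7.0 gives 2900 − 249×7.0 = 1157 → no gain ✓.
6 of the 6 constraints hold; this profile is a separating equilibrium.

6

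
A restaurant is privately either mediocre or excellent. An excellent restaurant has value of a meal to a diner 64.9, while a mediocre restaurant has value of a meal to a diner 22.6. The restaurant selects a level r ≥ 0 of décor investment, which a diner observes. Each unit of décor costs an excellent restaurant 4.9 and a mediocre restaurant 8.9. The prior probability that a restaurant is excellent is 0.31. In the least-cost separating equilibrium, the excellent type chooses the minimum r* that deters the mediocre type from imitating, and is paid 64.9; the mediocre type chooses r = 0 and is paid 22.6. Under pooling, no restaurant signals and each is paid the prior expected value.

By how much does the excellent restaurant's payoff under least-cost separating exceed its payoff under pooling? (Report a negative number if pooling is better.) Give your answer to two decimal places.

5.90

Least-cost separating signal: r* solves 22.6 = 64.9 − 8.9·r*, so r* = (64.9 − 22.6)/8.9 ≈ 4.7528.
Excellent type's separating payoff: 64.9 − 4.9 × r* = 64.9 − 4.9 × (64.9 − 22.6)/8.9 = 64.9 − 207.27/8.9 ≈ 41.6112.
Pooling payoff: 0.31 × 64.9 + 0.69 × 22.6 = 35.713.
Difference: 41.6112 − 35.713 = 5.8982, i.e. 5.90 to two decimal places.
The excellent type prefers to separate.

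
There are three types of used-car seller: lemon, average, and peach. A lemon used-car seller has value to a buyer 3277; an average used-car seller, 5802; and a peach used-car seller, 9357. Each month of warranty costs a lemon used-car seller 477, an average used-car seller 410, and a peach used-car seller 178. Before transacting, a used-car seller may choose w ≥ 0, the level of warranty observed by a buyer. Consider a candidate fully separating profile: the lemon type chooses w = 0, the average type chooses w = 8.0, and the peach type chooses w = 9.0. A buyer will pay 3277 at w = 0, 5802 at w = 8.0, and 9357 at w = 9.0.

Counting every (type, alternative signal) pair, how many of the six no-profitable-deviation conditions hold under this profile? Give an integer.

Lemon (own payoff 3277): to w=8.0 gives 5802 − 477×8.0 = 1986 → no gain ✓; to w=9.0 gives 9357 − 477×9.0 = 5064 → profitable ✗.
Peach (own payoff 9357 − 178×9.0 = 7755): to w=0 gives 3277 → no gain ✓; to w=8.0 gives 5802 − 178×8.0 = 4378 → no gain ✓.
Average (own payoff 5802 − 410×8.0 = 2522): to w=0 gives 3277 → profitable ✗; to w=9.0 gives 9357 − 410×9.0 = 5667 → profitable ✗.
3 of the 6 constraints hold; not an equilibrium.

3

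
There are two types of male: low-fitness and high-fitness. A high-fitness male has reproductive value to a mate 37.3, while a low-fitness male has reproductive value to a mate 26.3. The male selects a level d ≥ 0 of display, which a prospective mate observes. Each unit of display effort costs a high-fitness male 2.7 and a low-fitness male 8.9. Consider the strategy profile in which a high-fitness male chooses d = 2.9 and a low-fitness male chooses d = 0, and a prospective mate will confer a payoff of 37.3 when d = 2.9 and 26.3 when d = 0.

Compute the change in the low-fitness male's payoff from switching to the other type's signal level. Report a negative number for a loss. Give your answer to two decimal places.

-14.81

Playing d = 0 the low-fitness male receives 26.3.
Deviating to d = 2.9 brings payment 37.3 at cost 8.9 × 2.9 = 25.81, netting 11.49.
Gain from deviating: 11.49 − 26.3 = -14.81.
The gain is negative, so the low-fitness type's incentive-compatibility constraint is satisfied.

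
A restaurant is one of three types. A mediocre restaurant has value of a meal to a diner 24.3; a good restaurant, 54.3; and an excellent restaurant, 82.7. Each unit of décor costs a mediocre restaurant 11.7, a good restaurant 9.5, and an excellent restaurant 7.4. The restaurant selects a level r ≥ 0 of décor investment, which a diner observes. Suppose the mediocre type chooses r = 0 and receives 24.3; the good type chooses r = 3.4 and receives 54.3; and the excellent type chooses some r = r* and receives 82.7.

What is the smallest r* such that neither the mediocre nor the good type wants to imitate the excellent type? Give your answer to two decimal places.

6.39

Mediocre type (on-path payoff 24.3) won't mimic when 24.3 ≥ 82.7 − 11.7·r*, i.e. r* ≥ 4.99.
Good type (on-path payoff 54.3 − 9.5×3.4 = 22) won't mimic when 22 ≥ 82.7 − 9.5·r*, i.e. r* ≥ 6.39.
Both must hold, so r* = max(4.99, 6.39) = 6.39. The good type's constraint binds.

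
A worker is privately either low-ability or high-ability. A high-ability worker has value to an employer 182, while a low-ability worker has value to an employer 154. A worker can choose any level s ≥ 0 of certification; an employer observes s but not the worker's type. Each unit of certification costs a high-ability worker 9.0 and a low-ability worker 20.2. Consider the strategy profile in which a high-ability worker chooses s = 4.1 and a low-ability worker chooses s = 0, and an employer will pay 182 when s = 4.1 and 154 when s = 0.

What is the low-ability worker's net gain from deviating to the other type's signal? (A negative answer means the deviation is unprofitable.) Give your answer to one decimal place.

-54.8

Playing s = 0 the low-ability worker receives 154.
Deviating to s = 4.1 brings payment 182 at cost 20.2 × 4.1 = 82.82, netting 99.18.
Gain from deviating: 99.18 − 154 = -54.82, i.e. -54.8 to one decimal place.
The gain is negative, so the low-ability type's incentive-compatibility constraint is satisfied.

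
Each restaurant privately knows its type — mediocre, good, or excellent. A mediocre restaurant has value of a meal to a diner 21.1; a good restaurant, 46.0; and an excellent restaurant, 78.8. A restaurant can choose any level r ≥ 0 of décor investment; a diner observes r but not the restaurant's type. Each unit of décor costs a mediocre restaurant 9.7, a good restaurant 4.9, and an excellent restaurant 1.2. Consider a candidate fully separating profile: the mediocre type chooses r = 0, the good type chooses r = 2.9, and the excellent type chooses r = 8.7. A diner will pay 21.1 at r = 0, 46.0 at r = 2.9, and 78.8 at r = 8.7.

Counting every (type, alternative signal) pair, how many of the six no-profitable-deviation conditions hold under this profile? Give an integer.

5

Good (own payoff 46.0 − 4.9×2.9 = 31.79): to r=0 gives 21.1 → no gain ✓; to r=8.7 gives 78.8 − 4.9×8.7 = 36.17 → profitable ✗.
Mediocre (own payoff 21.1): to r=2.9 gives 46.0 − 9.7×2.9 = 17.87 → no gain ✓; to r=8.7 gives 78.8 − 9.7×8.7 = -5.59 → no gain ✓.
Excellent (own payoff 78.8 − 1.2×8.7 = 68.36): to r=0 gives 21.1 → no gain ✓; to r=2.9 gives 46.0 − 1.2×2.9 = 42.52 → no gain ✓.
5 of the 6 constraints hold; not an equilibrium.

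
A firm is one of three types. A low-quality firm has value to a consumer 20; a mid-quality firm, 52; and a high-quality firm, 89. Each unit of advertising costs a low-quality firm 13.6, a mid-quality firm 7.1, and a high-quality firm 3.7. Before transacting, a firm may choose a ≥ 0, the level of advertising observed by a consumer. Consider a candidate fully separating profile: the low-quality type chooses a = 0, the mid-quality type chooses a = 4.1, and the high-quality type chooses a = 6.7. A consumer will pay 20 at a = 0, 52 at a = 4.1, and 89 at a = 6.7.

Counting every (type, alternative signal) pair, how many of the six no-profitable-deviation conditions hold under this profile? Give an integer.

High-quality (own payoff 89 − 3.7×6.7 = 64.21): to a=0 gives 20 → no gain ✓; to a=4.1 gives 52 − 3.7×4.1 = 36.83 → no gain ✓.
Mid-quality (own payoff 52 − 7.1×4.1 = 22.89): to a=0 gives 20 → no gain ✓; to a=6.7 gives 89 − 7.1×6.7 = 41.43 → profitable ✗.
Low-quality (own payoff 20): to a=4.1 gives 52 − 13.6×4.1 = -3.76 → no gain ✓; to a=6.7 gives 89 − 13.6×6.7 = -2.12 → no gain ✓.
5 of the 6 constraints hold; not an equilibrium.

5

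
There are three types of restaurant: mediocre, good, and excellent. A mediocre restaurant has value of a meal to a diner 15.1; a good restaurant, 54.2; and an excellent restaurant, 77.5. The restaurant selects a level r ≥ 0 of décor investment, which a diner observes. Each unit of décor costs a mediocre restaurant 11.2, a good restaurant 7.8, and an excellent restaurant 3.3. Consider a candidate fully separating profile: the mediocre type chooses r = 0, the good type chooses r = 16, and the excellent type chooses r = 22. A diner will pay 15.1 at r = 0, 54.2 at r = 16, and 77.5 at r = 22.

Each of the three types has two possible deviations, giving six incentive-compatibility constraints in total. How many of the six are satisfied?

Mediocre (own payoff 15.1): to r=16 gives 54.2 − 11.2×16 = -125 → no gain ✓; to r=22 gives 77.5 − 11.2×22 = -168.9 → no gain ✓.
Good (own payoff 54.2 − 7.8×16 = -70.6): to r=0 gives 15.1 → profitable ✗; to r=22 gives 77.5 − 7.8×22 = -94.1 → no gain ✓.
Excellent (own payoff 77.5 − 3.3×22 = 4.9): to r=0 gives 15.1 → profitable ✗; to r=16 gives 54.2 − 3.3×16 = 1.4 → no gain ✓.
4 of the 6 constraints hold; not an equilibrium.

4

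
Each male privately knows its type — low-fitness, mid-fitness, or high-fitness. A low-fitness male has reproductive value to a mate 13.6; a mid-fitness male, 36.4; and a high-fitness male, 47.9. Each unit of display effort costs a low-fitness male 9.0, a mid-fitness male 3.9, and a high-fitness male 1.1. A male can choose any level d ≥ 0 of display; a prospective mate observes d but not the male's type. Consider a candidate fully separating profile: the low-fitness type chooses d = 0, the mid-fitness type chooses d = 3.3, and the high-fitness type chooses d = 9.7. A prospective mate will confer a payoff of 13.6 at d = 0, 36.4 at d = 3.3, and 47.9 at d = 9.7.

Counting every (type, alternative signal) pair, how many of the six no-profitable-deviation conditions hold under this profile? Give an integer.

6

Mid-fitness (own payoff 36.4 − 3.9×3.3 = 23.53): to d=0 gives 13.6 → no gain ✓; to d=9.7 gives 47.9 − 3.9×9.7 = 10.07 → no gain ✓.
Low-fitness (own payoff 13.6): to d=3.3 gives 36.4 − 9.0×3.3 = 6.7 → no gain ✓; to d=9.7 gives 47.9 − 9.0×9.7 = -39.4 → no gain ✓.
High-fitness (own payoff 47.9 − 1.1×9.7 = 37.23): to d=0 gives 13.6 → no gain ✓; to d=3.3 gives 36.4 − 1.1×3.3 = 32.77 → no gain ✓.
6 of the 6 constraints hold; this profile is a separating equilibrium.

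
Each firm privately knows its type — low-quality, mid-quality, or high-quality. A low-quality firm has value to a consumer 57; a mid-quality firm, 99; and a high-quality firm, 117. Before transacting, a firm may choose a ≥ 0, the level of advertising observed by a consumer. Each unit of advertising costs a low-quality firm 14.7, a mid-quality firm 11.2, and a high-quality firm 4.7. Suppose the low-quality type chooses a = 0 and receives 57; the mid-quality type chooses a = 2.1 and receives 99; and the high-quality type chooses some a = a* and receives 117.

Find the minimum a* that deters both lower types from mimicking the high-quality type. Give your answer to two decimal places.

Low-quality type (on-path payoff 57) won't mimic when 57 ≥ 117 − 14.7·a*, i.e. a* ≥ 4.08.
Mid-quality type (on-path payoff 99 − 11.2×2.1 = 75.48) won't mimic when 75.48 ≥ 117 − 11.2·a*, i.e. a* ≥ 3.71.
Both must hold, so a* = max(4.08, 3.71) = 4.08. The low-quality type's constraint binds.

4.08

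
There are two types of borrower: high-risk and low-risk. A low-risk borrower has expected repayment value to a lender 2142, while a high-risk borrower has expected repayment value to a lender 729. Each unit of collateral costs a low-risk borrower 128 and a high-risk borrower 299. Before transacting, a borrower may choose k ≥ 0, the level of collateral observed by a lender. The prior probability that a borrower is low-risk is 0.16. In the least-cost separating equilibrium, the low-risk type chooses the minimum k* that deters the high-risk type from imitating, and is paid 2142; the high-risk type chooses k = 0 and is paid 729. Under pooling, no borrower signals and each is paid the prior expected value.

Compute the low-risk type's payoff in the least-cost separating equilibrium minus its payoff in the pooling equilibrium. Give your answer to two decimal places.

582.02

Least-cost separating signal: k* solves 729 = 2142 − 299·k*, so k* = (2142 − 729)/299 ≈ 4.7258.
Low-risk type's separating payoff: 2142 − 128 × k* = 2142 − 128 × (2142 − 729)/299 = 2142 − 180864/299 ≈ 1537.1037.
Pooling payoff: 0.16 × 2142 + 0.84 × 729 = 955.08.
Difference: 1537.1037 − 955.08 = 582.0237, i.e. 582.02 to two decimal places.
The low-risk type prefers to separate.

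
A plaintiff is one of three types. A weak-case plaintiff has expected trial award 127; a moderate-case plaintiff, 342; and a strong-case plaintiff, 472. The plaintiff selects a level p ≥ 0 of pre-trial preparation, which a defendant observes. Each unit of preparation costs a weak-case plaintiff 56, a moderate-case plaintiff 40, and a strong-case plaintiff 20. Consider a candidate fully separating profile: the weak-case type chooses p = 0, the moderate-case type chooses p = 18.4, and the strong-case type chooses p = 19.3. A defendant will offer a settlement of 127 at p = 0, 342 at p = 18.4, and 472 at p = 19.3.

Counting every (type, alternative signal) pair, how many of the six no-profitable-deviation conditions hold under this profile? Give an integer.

Moderate-case (own payoff 342 − 40×18.4 = -394): to p=0 gives 127 → profitable ✗; to p=19.3 gives 472 − 40×19.3 = -300 → profitable ✗.
Strong-case (own payoff 472 − 20×19.3 = 86): to p=0 gives 127 → profitable ✗; to p=18.4 gives 342 − 20×18.4 = -26 → no gain ✓.
Weak-case (own payoff 127): to p=18.4 gives 342 − 56×18.4 = -688.4 → no gain ✓; to p=19.3 gives 472 − 56×19.3 = -608.8 → no gain ✓.
3 of the 6 constraints hold; not an equilibrium.

3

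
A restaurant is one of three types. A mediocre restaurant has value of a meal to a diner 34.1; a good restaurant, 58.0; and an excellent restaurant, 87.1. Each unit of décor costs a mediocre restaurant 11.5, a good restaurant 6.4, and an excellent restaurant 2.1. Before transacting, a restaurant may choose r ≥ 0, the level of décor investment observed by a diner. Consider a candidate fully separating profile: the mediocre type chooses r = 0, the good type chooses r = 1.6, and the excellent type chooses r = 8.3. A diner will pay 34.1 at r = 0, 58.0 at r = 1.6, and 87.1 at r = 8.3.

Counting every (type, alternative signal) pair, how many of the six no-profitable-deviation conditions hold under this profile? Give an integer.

5

Good (own payoff 58.0 − 6.4×1.6 = 47.76): to r=0 gives 34.1 → no gain ✓; to r=8.3 gives 87.1 − 6.4×8.3 = 33.98 → no gain ✓.
Mediocre (own payoff 34.1): to r=1.6 gives 58.0 − 11.5×1.6 = 39.6 → profitable ✗; to r=8.3 gives 87.1 − 11.5×8.3 = -8.35 → no gain ✓.
Excellent (own payoff 87.1 − 2.1×8.3 = 69.67): to r=0 gives 34.1 → no gain ✓; to r=1.6 gives 58.0 − 2.1×1.6 = 54.64 → no gain ✓.
5 of the 6 constraints hold; not an equilibrium.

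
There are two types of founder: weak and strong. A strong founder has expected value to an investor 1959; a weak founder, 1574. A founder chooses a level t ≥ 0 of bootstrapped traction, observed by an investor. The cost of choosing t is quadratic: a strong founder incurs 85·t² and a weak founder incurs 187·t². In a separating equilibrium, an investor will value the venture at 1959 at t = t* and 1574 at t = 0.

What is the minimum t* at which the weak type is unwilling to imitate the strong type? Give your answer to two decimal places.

1.43

The weak type at t = 0 receives 1574; imitating at t* yields 1959 − 187·t*².
Indifference: 1574 = 1959 − 187·t*², so t*² = (1959 − 1574) / 187 ≈ 2.0588.
t* = √2.0588 ≈ 1.43.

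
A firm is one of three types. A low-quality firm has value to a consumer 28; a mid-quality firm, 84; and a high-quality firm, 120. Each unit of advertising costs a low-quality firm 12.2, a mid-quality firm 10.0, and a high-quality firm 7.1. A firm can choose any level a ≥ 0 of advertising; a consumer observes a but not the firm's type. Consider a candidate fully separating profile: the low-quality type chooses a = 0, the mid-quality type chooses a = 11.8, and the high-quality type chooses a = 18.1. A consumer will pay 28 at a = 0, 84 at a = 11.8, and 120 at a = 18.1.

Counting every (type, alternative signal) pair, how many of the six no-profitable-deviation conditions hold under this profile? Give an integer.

Mid-quality (own payoff 84 − 10.0×11.8 = -34): to a=0 gives 28 → profitable ✗; to a=18.1 gives 120 − 10.0×18.1 = -61 → no gain ✓.
High-quality (own payoff 120 − 7.1×18.1 = -8.51): to a=0 gives 28 → profitable ✗; to a=11.8 gives 84 − 7.1×11.8 = 0.22 → profitable ✗.
Low-quality (own payoff 28): to a=11.8 gives 84 − 12.2×11.8 = -59.96 → no gain ✓; to a=18.1 gives 120 − 12.2×18.1 = -100.82 → no gain ✓.
3 of the 6 constraints hold; not an equilibrium.

3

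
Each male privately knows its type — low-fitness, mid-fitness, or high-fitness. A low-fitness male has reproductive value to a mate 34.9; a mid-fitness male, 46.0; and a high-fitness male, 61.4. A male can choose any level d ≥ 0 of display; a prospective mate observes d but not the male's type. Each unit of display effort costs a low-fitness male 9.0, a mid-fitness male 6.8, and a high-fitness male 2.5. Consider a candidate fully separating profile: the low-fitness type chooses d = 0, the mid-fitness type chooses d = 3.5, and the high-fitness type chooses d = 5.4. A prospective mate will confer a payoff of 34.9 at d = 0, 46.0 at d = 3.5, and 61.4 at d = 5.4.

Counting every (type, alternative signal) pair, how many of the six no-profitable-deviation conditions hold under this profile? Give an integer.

Mid-fitness (own payoff 46.0 − 6.8×3.5 = 22.2): to d=0 gives 34.9 → profitable ✗; to d=5.4 gives 61.4 − 6.8×5.4 = 24.68 → profitable ✗.
High-fitness (own payoff 61.4 − 2.5×5.4 = 47.9): to d=0 gives 34.9 → no gain ✓; to d=3.5 gives 46.0 − 2.5×3.5 = 37.25 → no gain ✓.
Low-fitness (own payoff 34.9): to d=3.5 gives 46.0 − 9.0×3.5 = 14.5 → no gain ✓; to d=5.4 gives 61.4 − 9.0×5.4 = 12.8 → no gain ✓.
4 of the 6 constraints hold; not an equilibrium.

4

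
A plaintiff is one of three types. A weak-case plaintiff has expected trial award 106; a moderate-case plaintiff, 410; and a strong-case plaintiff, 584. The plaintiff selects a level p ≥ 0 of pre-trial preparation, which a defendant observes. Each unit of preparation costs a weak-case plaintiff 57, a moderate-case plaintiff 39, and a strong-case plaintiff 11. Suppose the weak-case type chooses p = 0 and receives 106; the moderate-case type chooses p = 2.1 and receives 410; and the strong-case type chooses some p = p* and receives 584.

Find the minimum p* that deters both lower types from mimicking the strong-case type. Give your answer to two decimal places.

Moderate-case type (on-path payoff 410 − 39×2.1 = 328.1) won't mimic when 328.1 ≥ 584 − 39·p*, i.e. p* ≥ 6.56.
Weak-case type (on-path payoff 106) won't mimic when 106 ≥ 584 − 57·p*, i.e. p* ≥ 8.39.
Both must hold, so p* = max(8.39, 6.56) = 8.39. The weak-case type's constraint binds.

8.39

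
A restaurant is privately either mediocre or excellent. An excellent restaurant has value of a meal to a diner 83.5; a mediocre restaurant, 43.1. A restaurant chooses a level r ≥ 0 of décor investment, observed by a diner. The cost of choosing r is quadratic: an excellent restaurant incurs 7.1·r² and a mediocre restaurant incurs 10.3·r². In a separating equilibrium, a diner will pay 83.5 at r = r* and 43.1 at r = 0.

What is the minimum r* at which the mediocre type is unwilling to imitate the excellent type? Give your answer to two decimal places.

The mediocre type at r = 0 receives 43.1; imitating at r* yields 83.5 − 10.3·r*².
Indifference: 43.1 = 83.5 − 10.3·r*², so r*² = (83.5 − 43.1) / 10.3 ≈ 3.9223.
r* = √3.9223 ≈ 1.98.

1.98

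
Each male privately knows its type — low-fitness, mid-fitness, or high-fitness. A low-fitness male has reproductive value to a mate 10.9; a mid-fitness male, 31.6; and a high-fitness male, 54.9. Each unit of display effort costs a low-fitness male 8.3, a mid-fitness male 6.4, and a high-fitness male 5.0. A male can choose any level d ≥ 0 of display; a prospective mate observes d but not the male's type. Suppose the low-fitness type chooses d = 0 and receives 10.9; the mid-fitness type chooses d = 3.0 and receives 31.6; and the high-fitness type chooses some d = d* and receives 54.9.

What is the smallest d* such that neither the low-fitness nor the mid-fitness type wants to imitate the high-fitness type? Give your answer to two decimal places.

Low-fitness type (on-path payoff 10.9) won't mimic when 10.9 ≥ 54.9 − 8.3·d*, i.e. d* ≥ 5.30.
Mid-fitness type (on-path payoff 31.6 − 6.4×3.0 = 12.4) won't mimic when 12.4 ≥ 54.9 − 6.4·d*, i.e. d* ≥ 6.64.
Both must hold, so d* = max(5.30, 6.64) = 6.64. The mid-fitness type's constraint binds.

6.64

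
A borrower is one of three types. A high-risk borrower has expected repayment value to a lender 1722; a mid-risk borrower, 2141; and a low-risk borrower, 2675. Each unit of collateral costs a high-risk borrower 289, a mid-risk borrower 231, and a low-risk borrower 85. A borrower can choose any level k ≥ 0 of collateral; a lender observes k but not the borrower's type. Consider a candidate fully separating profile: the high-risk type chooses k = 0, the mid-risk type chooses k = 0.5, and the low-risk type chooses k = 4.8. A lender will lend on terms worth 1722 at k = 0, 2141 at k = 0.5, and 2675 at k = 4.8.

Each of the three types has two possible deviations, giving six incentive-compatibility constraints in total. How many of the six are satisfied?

High-risk (own payoff 1722): to k=0.5 gives 2141 − 289×0.5 = 1996.5 → profitable ✗; to k=4.8 gives 2675 − 289×4.8 = 1287.8 → no gain ✓.
Low-risk (own payoff 2675 − 85×4.8 = 2267): to k=0 gives 1722 → no gain ✓; to k=0.5 gives 2141 − 85×0.5 = 2098.5 → no gain ✓.
Mid-risk (own payoff 2141 − 231×0.5 = 2025.5): to k=0 gives 1722 → no gain ✓; to k=4.8 gives 2675 − 231×4.8 = 1566.2 → no gain ✓.
5 of the 6 constraints hold; not an equilibrium.

5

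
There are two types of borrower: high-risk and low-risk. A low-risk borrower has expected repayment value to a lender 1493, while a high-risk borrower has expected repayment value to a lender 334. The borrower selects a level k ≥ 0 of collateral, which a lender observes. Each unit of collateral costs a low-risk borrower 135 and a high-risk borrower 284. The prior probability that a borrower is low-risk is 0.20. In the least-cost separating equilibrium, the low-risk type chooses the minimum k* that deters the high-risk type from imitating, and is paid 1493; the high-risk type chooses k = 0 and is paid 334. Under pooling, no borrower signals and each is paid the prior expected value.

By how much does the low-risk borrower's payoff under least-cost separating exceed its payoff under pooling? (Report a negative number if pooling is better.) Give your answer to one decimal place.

Least-cost separating signal: k* solves 334 = 1493 − 284·k*, so k* = (1493 − 334)/284 ≈ 4.0810.
Low-risk type's separating payoff: 1493 − 135 × k* = 1493 − 135 × (1493 − 334)/284 = 1493 − 156465/284 ≈ 942.067.
Pooling payoff: 0.20 × 1493 + 0.80 × 334 = 565.8.
Difference: 942.067 − 565.8 = 376.267, i.e. 376.3 to one decimal place.
The low-risk type prefers to separate.

376.3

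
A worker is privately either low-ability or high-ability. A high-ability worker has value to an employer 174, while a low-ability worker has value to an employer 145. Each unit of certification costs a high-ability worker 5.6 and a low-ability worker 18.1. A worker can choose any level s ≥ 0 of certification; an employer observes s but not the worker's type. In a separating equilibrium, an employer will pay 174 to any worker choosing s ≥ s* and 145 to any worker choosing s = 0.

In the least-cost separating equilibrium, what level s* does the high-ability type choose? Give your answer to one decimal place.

1.6

A low-ability worker choosing s = 0 receives 145.
Imitating at s* instead would pay 174 at cost 18.1·s*, netting 174 − 18.1·s*.
Indifference: 145 = 174 − 18.1·s*, so s* = (174 − 145) / 18.1 ≈ 1.6.
This is the low-ability type's binding incentive-compatibility constraint; any s ≥ 1.6 sustains separation on that side.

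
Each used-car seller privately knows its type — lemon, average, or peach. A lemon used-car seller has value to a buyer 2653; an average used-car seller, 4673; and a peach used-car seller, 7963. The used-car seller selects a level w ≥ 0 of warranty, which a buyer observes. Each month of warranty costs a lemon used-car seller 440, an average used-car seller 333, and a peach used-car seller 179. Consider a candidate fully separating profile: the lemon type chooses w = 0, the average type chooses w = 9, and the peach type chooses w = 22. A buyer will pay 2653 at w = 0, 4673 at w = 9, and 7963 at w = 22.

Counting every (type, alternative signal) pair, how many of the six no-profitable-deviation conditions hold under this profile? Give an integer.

Average (own payoff 4673 − 333×9 = 1676): to w=0 gives 2653 → profitable ✗; to w=22 gives 7963 − 333×22 = 637 → no gain ✓.
Peach (own payoff 7963 − 179×22 = 4025): to w=0 gives 2653 → no gain ✓; to w=9 gives 4673 − 179×9 = 3062 → no gain ✓.
Lemon (own payoff 2653): to w=9 gives 4673 − 440×9 = 713 → no gain ✓; to w=22 gives 7963 − 440×22 = -1717 → no gain ✓.
5 of the 6 constraints hold; not an equilibrium.

5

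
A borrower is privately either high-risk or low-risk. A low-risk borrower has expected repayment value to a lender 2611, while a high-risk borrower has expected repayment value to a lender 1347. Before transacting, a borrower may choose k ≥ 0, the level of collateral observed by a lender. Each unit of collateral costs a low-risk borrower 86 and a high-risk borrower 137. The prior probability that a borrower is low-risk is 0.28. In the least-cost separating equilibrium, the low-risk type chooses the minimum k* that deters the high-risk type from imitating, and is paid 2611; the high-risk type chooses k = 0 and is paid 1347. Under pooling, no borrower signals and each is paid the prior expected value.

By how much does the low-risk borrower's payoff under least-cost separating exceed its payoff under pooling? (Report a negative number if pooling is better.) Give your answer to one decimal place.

116.6

Least-cost separating signal: k* solves 1347 = 2611 − 137·k*, so k* = (2611 − 1347)/137 ≈ 9.2263.
Low-risk type's separating payoff: 2611 − 86 × k* = 2611 − 86 × (2611 − 1347)/137 = 2611 − 108704/137 ≈ 1817.540.
Pooling payoff: 0.28 × 2611 + 0.72 × 1347 = 1700.92.
Difference: 1817.540 − 1700.92 = 116.62, i.e. 116.6 to one decimal place.
The low-risk type prefers to separate.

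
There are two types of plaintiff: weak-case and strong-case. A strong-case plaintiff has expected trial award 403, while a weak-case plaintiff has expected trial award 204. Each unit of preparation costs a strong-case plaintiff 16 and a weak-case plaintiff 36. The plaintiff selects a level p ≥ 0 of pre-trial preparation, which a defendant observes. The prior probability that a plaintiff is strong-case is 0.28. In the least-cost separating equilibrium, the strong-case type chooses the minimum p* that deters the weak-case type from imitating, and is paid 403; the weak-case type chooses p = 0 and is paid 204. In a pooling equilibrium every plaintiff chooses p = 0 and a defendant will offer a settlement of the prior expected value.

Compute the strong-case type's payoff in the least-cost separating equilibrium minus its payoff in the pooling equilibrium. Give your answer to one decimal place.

Least-cost separating signal: p* solves 204 = 403 − 36·p*, so p* = (403 − 204)/36 ≈ 5.5278.
Strong-case type's separating payoff: 403 − 16 × p* = 403 − 16 × (403 − 204)/36 = 403 − 3184/36 ≈ 314.556.
Pooling payoff: 0.28 × 403 + 0.72 × 204 = 259.72.
Difference: 314.556 − 259.72 = 54.836, i.e. 54.8 to one decimal place.
The strong-case type prefers to separate.

54.8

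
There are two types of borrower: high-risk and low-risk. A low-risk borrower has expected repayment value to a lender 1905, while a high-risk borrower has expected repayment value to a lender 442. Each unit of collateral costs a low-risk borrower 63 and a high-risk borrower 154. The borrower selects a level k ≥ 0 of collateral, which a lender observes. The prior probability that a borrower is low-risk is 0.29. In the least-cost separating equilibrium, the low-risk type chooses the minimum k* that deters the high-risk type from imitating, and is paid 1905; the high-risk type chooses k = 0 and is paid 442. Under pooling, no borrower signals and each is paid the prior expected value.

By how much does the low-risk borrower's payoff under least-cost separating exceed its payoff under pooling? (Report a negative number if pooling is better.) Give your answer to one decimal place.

440.2

Least-cost separating signal: k* solves 442 = 1905 − 154·k*, so k* = (1905 − 442)/154 = 9.5.
Low-risk type's separating payoff: 1905 − 63 × k* = 1905 − 63 × (1905 − 442)/154 = 1905 − 92169/154 = 1306.5.
Pooling payoff: 0.29 × 1905 + 0.71 × 442 = 866.27.
Difference: 1306.5 − 866.27 = 440.23, i.e. 440.2 to one decimal place.
The low-risk type prefers to separate.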